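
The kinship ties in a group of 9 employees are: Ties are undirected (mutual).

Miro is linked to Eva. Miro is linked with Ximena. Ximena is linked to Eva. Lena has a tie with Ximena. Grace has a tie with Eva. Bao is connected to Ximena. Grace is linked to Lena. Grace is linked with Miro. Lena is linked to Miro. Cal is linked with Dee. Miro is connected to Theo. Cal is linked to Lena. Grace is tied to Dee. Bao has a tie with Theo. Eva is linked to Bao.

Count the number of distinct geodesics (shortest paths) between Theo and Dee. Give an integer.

The shortest distance is 3, and the only length-3 path is Theo–Miro–Grace–Dee. So there is exactly 1 shortest path.

1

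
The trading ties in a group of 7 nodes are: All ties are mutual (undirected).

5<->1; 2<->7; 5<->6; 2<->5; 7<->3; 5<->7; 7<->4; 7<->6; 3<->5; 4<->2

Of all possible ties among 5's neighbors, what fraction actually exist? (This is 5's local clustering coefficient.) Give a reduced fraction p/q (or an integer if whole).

5's neighbors: 1, 2, 3, 6, and 7 (k = 5).
Possible neighbor pairs: C(5,2) = 10. Edges among them: 2–7, 3–7, 6–7 → e = 3.
Clustering(5) = 3/10.

3/10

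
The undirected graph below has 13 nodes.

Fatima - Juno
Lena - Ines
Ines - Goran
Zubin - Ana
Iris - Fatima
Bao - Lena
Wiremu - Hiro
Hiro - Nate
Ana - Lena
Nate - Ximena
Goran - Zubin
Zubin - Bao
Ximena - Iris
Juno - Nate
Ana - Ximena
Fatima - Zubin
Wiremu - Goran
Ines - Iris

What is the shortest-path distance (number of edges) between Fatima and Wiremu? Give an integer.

One shortest route is Fatima – Zubin – Goran – Wiremu, which uses 3 edges, and at distance 2 from Fatima we only reach {Ana, Bao, Goran, Ines, Nate, Ximena}, which does not include Wiremu. So d(Fatima,Wiremu) = 3.

3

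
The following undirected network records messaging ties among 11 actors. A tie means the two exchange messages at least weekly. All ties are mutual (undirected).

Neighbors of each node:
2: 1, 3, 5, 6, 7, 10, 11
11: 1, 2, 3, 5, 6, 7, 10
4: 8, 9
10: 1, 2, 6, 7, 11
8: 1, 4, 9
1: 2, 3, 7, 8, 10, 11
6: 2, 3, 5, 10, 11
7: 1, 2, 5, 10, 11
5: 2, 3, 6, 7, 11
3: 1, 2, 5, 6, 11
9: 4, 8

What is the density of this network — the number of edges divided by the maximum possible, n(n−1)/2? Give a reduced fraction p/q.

There are 26 edges and 11 nodes, so the maximum possible is C(11,2) = 55.
Density = 26/55.

26/55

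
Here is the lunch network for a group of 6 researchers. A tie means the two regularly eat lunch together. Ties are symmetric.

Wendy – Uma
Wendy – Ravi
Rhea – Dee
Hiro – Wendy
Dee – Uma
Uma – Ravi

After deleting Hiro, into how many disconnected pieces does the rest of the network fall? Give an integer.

Hiro's neighbors (Wendy) remain reachable from one another through other ties, so the rest of the network stays in one piece.

1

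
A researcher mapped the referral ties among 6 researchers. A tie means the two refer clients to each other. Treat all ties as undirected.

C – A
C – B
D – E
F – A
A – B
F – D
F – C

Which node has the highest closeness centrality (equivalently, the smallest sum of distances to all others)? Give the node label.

Farness (sum of distances to all others) for each node — A:8, B:11, C:8, D:9, E:13, F:7.
The smallest farness is 7, for F, so F has the highest closeness.

F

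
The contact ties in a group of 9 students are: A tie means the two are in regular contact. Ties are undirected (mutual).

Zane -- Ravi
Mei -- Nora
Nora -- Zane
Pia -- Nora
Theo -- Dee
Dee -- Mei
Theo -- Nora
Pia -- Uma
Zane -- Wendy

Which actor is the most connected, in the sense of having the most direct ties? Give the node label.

Nora

Degrees — Dee:2, Mei:2, Nora:4, Pia:2, Ravi:1, Theo:2, Uma:1, Wendy:1, Zane:3.
The maximum is 4, attained only by Nora.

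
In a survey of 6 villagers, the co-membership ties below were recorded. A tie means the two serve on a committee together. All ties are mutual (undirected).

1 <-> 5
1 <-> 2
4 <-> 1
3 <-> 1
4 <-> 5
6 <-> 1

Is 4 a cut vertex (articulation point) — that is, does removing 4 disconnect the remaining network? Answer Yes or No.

No

Even without 4, every remaining node can still reach every other (the residual graph is connected), so 4 is not a cut vertex.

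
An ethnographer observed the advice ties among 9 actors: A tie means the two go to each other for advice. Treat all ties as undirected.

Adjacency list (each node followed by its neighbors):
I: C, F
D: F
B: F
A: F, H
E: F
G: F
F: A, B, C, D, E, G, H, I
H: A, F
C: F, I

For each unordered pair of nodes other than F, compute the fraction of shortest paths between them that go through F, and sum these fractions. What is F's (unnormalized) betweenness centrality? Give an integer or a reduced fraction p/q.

26

Pairs whose geodesics pass through F — I–E: 1; I–H: 1; I–A: 1; I–B: 1; I–G: 1; I–D: 1; E–C: 1; E–H: 1; E–A: 1; E–B: 1; E–G: 1; E–D: 1; C–H: 1; C–A: 1 … (+12 more pairs).
All other pairs contribute 0.
Summing the contributions gives betweenness(F) = 26.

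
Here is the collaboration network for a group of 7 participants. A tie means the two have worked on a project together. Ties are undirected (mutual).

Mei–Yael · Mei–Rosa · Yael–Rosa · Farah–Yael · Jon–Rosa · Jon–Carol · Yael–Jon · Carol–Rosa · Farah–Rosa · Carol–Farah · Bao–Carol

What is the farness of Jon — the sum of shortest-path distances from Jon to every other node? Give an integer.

Distances from Jon: Bao:2, Carol:1, Farah:2, Mei:2, Rosa:1, Yael:1.
Sum = 2 + 1 + 2 + 2 + 1 + 1 = 9.

9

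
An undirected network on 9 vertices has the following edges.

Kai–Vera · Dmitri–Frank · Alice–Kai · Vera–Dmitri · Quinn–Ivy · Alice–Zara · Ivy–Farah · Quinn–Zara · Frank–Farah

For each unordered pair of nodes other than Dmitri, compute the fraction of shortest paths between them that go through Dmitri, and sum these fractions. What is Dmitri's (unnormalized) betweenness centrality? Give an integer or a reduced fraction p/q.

Pairs whose geodesics pass through Dmitri — Kai–Frank: 1; Kai–Farah: 1; Vera–Frank: 1; Vera–Farah: 1; Vera–Ivy: 1; Frank–Alice: 1.
All other pairs contribute 0.
Summing the contributions gives betweenness(Dmitri) = 6.

6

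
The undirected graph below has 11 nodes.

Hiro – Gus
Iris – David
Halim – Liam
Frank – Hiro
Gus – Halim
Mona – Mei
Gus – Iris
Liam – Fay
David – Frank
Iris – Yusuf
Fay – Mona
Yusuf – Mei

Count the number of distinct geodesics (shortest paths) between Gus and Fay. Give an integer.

The shortest distance is 3, and the only length-3 path is Gus–Halim–Liam–Fay. So there is exactly 1 shortest path.

1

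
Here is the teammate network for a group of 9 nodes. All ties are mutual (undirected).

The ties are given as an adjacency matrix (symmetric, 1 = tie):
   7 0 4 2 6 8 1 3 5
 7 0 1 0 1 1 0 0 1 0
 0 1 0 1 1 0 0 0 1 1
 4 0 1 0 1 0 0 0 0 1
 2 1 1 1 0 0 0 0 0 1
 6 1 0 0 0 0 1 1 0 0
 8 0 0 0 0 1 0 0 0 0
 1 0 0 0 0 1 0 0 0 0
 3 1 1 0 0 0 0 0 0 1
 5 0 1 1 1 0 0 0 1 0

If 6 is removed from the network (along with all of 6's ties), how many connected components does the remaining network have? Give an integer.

Without 6, the remaining ties split the others into: {0, 2, 3, 4, 5, 7}; {8}; {1}.
That's 3 separate components.

3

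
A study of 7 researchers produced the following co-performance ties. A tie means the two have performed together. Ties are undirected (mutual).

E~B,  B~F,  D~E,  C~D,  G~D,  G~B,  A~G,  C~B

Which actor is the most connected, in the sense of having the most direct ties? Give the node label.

Degrees — A:1, B:4, C:2, D:3, E:2, F:1, G:3.
The maximum is 4, attained only by B.

B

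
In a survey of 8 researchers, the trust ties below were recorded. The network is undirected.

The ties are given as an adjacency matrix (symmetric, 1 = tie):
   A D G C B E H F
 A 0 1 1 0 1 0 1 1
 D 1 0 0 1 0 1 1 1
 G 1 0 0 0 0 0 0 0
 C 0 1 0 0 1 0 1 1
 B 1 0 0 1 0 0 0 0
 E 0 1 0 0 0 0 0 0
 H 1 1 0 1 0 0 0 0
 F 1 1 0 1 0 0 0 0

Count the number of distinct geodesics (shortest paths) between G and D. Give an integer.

1

The shortest distance is 2, and the only length-2 path is G–A–D. So there is exactly 1 shortest path.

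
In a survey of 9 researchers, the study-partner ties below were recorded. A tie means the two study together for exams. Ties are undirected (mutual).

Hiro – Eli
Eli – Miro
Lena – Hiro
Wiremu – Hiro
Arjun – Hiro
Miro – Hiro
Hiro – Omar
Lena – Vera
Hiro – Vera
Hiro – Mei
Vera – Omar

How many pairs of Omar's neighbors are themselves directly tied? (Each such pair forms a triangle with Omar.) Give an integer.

Omar's neighbors: Hiro and Vera.
Neighbor pairs that are themselves tied: Omar–Hiro–Vera. Each forms one triangle with Omar, for 1 in total.

1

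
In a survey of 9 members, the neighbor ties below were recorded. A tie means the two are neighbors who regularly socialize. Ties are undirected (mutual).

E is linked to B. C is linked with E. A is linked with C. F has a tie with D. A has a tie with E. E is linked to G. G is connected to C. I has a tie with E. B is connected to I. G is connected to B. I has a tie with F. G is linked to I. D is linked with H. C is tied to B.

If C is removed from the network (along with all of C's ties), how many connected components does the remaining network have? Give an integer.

1

C's neighbors (A, B, E, and G) remain reachable from one another through other ties, so the rest of the network stays in one piece.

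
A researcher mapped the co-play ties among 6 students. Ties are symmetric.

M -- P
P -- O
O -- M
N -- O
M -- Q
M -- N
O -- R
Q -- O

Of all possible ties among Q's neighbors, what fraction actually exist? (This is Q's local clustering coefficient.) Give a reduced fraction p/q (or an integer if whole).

Q's neighbors: M and O (k = 2).
Possible neighbor pairs: C(2,2) = 1. Edges among them: M–O → e = 1.
Clustering(Q) = 1/1.

1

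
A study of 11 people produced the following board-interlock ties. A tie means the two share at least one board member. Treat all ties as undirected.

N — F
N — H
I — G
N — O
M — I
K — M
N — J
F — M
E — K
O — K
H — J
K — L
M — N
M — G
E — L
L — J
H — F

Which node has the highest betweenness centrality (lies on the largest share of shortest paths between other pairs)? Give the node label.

Unnormalized betweenness of each node: E:0, F:7/4, G:0, H:5/6, I:0, J:17/4, K:23/2, L:43/12, M:59/3, N:31/3, O:13/12.
M has the largest value, 59/3, making it the main broker — the node through which the most shortest paths run.

M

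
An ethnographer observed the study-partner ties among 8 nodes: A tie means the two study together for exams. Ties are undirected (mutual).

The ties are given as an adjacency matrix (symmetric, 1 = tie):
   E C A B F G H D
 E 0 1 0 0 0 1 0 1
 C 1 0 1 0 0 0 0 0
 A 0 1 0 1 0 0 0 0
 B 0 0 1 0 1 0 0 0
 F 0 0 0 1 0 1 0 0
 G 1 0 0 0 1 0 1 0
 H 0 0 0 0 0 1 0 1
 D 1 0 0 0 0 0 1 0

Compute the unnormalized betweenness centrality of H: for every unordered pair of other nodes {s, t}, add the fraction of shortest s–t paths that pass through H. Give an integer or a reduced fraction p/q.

4/3

Pairs whose geodesics pass through H — B–D: 1/3; F–D: 1/2; G–D: 1/2.
All other pairs contribute 0.
Summing the contributions gives betweenness(H) = 4/3.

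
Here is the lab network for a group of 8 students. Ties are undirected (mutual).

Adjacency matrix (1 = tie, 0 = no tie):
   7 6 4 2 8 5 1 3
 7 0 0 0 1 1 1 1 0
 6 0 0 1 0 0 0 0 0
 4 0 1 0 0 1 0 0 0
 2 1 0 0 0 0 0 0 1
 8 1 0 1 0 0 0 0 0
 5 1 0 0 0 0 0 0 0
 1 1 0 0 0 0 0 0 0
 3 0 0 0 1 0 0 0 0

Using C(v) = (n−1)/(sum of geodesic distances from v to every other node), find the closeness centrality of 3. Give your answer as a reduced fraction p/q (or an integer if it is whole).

1/3

Distances from 3: 1:3, 2:1, 4:4, 5:3, 6:5, 7:2, 8:3. Sum = 21.
n = 8, so closeness = 7/21 = 1/3.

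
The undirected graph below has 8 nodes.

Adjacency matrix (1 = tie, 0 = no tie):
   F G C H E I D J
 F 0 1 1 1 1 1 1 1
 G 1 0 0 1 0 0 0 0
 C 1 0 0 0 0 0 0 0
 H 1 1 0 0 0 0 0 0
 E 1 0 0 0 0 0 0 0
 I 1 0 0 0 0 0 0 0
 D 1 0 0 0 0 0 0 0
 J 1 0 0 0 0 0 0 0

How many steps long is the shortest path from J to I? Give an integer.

2

One shortest route is J – F – I, which uses 2 edges, and J and I are not directly tied, so nothing shorter exists. So d(J,I) = 2.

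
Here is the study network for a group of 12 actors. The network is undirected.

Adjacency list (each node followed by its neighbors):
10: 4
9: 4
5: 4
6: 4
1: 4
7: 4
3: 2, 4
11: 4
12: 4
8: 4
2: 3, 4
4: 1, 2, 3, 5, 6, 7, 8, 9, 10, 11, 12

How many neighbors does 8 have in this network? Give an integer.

8 is directly tied to 4. That is 1 neighbor, so the degree of 8 is 1.

1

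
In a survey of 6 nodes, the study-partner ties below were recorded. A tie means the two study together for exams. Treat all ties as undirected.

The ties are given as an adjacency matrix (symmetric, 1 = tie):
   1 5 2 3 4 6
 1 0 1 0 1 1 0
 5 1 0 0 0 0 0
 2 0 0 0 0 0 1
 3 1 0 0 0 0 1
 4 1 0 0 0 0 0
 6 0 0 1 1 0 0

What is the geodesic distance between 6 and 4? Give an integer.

3

One shortest route is 6 – 3 – 1 – 4, which uses 3 edges, and at distance 2 from 6 we only reach {1}, which does not include 4. So d(6,4) = 3.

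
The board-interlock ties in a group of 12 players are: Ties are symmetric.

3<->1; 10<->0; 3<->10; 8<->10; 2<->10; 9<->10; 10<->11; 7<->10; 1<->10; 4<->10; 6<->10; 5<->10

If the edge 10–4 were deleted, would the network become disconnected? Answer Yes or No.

Yes

Without the 10–4 edge there is no alternate route between 10 and 4, so the network disconnects. It is a bridge.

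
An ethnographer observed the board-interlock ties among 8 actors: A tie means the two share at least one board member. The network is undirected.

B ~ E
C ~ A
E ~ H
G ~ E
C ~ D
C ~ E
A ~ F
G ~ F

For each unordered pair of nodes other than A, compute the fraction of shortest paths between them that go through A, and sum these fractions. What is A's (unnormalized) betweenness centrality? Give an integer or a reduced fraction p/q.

2

Pairs whose geodesics pass through A — D–F: 1; F–C: 1.
All other pairs contribute 0.
Summing the contributions gives betweenness(A) = 2.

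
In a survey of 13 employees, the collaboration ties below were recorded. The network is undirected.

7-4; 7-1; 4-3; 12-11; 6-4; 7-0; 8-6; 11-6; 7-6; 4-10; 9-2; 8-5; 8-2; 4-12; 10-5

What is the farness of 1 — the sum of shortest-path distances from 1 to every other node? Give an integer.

35

Distances from 1: 0:2, 2:4, 3:3, 4:2, 5:4, 6:2, 7:1, 8:3, 9:5, 10:3, 11:3, 12:3.
Sum = 2 + 4 + 3 + 2 + 4 + 2 + 1 + 3 + 5 + 3 + 3 + 3 = 35.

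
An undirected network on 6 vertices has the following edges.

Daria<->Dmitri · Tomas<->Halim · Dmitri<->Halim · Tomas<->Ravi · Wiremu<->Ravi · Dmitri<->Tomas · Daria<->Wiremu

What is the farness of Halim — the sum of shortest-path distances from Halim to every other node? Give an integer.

9

Distances from Halim: Daria:2, Dmitri:1, Ravi:2, Tomas:1, Wiremu:3.
Sum = 2 + 1 + 2 + 1 + 3 = 9.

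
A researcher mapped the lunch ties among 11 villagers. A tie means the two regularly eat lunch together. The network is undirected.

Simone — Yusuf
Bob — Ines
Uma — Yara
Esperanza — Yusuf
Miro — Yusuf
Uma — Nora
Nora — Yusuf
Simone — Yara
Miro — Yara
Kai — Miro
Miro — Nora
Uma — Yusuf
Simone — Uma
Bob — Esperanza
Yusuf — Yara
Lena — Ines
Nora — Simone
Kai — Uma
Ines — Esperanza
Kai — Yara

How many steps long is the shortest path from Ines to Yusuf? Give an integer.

2

One shortest route is Ines – Esperanza – Yusuf, which uses 2 edges, and Ines and Yusuf are not directly tied, so nothing shorter exists. So d(Ines,Yusuf) = 2.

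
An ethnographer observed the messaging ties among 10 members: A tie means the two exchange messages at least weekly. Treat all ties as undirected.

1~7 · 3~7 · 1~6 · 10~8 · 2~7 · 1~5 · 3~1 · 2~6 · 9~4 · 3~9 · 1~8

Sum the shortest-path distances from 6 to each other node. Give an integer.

Distances from 6: 1:1, 2:1, 3:2, 4:4, 5:2, 7:2, 8:2, 9:3, 10:3.
Sum = 1 + 1 + 2 + 4 + 2 + 2 + 2 + 3 + 3 = 20.

20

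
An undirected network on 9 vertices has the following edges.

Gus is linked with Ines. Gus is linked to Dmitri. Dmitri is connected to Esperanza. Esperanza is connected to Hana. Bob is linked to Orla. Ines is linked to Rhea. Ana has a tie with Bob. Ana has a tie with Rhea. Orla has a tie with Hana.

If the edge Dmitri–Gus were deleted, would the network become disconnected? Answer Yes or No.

Even without that edge, Dmitri still reaches Gus via Dmitri – Esperanza – Hana – Orla – Bob – Ana – Rhea – Ines – Gus, so the network stays connected. Not a bridge.

No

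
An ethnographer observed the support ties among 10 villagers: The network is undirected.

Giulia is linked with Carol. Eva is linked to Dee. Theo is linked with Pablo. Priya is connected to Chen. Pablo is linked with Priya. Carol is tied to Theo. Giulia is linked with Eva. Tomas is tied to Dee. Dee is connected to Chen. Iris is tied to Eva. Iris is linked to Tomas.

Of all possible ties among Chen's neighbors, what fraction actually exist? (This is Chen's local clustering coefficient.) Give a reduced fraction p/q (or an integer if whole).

0

Chen's neighbors: Dee and Priya (k = 2).
Possible neighbor pairs: C(2,2) = 1. Edges among them: none → e = 0.
Clustering(Chen) = 0/1.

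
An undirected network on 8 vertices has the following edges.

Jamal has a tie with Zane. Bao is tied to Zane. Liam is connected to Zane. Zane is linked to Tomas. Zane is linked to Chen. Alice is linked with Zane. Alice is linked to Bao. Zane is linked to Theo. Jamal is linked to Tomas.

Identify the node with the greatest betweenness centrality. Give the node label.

Unnormalized betweenness of each node: Alice:0, Bao:0, Chen:0, Jamal:0, Liam:0, Theo:0, Tomas:0, Zane:19.
Zane has the largest value, 19, making it the main broker — the node through which the most shortest paths run.

Zane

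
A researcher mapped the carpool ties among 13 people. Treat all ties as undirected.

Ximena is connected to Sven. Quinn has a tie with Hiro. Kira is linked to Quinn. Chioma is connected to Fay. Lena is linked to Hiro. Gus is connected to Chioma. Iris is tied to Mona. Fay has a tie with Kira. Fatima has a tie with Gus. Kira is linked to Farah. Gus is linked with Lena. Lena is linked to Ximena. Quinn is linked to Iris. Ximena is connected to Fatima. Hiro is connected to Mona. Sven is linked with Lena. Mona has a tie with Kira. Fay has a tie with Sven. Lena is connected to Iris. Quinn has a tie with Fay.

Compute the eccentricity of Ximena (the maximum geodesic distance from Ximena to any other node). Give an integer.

4

Distances from Ximena: Chioma:3, Farah:4, Fatima:1, Fay:2, Gus:2, Hiro:2, Iris:2, Kira:3, Lena:1, Mona:3, Quinn:3, Sven:1.
The largest is 4 (to Farah), so the eccentricity of Ximena is 4.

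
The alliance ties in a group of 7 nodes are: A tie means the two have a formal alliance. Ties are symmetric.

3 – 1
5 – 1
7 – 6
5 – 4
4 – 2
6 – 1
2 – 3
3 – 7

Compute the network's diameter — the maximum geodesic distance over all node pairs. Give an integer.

Eccentricity of each node (its greatest distance to any other): 1:2, 2:3, 3:2, 4:3, 5:3, 6:3, 7:3.
The maximum eccentricity is 3, realized for instance by the pair 7–5 via 7 – 6 – 1 – 5. So the diameter is 3.

3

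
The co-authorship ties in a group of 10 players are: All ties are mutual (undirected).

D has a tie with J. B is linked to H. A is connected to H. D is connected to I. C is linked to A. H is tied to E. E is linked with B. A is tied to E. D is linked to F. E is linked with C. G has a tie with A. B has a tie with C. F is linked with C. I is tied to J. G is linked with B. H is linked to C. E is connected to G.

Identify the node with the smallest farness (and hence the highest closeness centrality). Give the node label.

Farness (sum of distances to all others) for each node — A:19, B:19, C:15, D:21, E:18, F:17, G:24, H:19, I:28, J:28.
The smallest farness is 15, for C, so C has the highest closeness.

C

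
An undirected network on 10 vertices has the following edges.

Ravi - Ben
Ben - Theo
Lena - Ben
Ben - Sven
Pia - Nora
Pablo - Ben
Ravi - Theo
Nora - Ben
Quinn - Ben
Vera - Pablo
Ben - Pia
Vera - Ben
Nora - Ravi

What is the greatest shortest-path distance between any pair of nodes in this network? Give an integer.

Eccentricity of each node (its greatest distance to any other): Ben:1, Lena:2, Nora:2, Pablo:2, Pia:2, Quinn:2, Ravi:2, Sven:2, Theo:2, Vera:2.
The maximum eccentricity is 2, realized for instance by the pair Theo–Nora via Theo – Ben – Nora. So the diameter is 2.

2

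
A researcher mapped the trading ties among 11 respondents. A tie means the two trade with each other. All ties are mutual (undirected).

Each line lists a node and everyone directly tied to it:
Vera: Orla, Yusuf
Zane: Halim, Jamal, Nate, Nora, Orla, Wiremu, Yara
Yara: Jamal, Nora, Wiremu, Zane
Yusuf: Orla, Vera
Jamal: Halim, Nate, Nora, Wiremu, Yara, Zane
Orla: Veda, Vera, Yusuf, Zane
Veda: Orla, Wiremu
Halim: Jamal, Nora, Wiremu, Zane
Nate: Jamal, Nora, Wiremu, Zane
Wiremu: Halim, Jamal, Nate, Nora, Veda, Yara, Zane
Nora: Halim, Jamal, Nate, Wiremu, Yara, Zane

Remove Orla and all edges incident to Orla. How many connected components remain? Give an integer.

2

Without Orla, the remaining ties split the others into: {Halim, Jamal, Nate, Nora, Veda, Wiremu, Yara, Zane}; {Vera, Yusuf}.
That's 2 separate components.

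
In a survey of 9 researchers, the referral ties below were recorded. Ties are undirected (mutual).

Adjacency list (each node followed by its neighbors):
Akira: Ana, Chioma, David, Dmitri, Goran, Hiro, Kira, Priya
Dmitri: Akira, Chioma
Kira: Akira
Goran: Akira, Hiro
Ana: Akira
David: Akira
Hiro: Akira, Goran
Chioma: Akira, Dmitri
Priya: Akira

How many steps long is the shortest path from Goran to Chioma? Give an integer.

One shortest route is Goran – Akira – Chioma, which uses 2 edges, and Goran and Chioma are not directly tied, so nothing shorter exists. So d(Goran,Chioma) = 2.

2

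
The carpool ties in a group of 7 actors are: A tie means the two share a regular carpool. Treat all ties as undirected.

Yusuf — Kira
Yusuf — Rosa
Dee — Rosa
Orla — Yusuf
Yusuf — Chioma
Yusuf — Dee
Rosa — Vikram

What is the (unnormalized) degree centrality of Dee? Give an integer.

Dee is directly tied to Rosa and Yusuf. That is 2 neighbors, so the degree of Dee is 2.

2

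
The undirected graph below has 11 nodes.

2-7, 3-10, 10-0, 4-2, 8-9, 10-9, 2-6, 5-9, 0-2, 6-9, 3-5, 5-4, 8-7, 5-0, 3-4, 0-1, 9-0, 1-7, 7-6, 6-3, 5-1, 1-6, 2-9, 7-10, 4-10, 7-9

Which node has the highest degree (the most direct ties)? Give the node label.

Degrees — 0:5, 1:4, 2:5, 3:4, 4:4, 5:5, 6:5, 7:6, 8:2, 9:7, 10:5.
The maximum is 7, attained only by 9.

9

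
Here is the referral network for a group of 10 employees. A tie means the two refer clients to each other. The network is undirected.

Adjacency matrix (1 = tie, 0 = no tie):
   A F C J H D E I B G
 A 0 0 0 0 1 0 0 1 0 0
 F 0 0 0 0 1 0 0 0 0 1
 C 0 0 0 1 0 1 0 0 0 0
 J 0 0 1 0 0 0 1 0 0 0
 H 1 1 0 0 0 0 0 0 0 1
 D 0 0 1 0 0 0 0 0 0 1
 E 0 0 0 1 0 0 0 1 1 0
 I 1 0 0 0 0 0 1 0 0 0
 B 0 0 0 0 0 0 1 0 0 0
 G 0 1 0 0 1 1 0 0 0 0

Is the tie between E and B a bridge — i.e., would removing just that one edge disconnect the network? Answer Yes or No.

Yes

Without the E–B edge there is no alternate route between E and B, so the network disconnects. It is a bridge.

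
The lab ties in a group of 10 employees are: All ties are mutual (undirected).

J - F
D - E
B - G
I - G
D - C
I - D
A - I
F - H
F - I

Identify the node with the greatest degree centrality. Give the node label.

I

Degrees — A:1, B:1, C:1, D:3, E:1, F:3, G:2, H:1, I:4, J:1.
The maximum is 4, attained only by I.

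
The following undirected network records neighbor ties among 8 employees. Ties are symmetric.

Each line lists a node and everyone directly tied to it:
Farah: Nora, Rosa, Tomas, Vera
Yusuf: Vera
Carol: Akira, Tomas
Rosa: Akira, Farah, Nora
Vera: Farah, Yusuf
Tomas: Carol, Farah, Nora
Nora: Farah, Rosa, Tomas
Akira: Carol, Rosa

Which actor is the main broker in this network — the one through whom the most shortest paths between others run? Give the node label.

Unnormalized betweenness of each node: Akira:1, Carol:1, Farah:21/2, Nora:1/2, Rosa:4, Tomas:4, Vera:6, Yusuf:0.
Farah has the largest value, 21/2, making it the main broker — the node through which the most shortest paths run.

Farah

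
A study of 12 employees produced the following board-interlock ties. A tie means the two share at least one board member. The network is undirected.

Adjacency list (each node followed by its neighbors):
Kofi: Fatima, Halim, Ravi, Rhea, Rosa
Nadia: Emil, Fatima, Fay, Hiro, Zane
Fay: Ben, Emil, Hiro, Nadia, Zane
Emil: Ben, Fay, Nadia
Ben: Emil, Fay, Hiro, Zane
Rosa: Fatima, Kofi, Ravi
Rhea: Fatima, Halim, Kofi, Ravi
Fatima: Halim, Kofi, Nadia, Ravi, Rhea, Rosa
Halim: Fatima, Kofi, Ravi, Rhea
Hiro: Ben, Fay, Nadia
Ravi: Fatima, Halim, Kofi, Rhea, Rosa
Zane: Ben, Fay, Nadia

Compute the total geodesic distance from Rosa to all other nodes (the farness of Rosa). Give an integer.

25

Distances from Rosa: Ben:4, Emil:3, Fatima:1, Fay:3, Halim:2, Hiro:3, Kofi:1, Nadia:2, Ravi:1, Rhea:2, Zane:3.
Sum = 4 + 3 + 1 + 3 + 2 + 3 + 1 + 2 + 1 + 2 + 3 = 25.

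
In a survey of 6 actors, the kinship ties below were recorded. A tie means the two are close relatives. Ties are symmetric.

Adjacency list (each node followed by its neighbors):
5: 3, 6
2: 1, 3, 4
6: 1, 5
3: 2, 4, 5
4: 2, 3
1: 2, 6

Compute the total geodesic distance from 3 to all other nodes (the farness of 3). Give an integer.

7

Distances from 3: 1:2, 2:1, 4:1, 5:1, 6:2.
Sum = 2 + 1 + 1 + 1 + 2 = 7.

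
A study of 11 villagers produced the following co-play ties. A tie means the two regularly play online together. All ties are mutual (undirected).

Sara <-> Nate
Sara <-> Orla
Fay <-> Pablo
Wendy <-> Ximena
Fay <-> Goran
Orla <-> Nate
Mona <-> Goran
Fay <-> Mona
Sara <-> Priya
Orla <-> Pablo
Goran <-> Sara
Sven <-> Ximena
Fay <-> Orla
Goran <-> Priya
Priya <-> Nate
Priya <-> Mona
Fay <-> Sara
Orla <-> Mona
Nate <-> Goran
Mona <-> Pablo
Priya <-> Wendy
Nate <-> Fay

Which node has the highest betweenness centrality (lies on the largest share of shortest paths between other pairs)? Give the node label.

Unnormalized betweenness of each node: Fay:9/4, Goran:3/2, Mona:85/12, Nate:31/12, Orla:3/2, Pablo:0, Priya:43/2, Sara:31/12, Sven:0, Wendy:16, Ximena:9.
Priya has the largest value, 43/2, making it the main broker — the node through which the most shortest paths run.

Priya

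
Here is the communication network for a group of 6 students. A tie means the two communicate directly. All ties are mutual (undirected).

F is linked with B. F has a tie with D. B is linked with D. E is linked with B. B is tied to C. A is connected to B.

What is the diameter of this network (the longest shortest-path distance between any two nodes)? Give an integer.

2

Eccentricity of each node (its greatest distance to any other): A:2, B:1, C:2, D:2, E:2, F:2.
The maximum eccentricity is 2, realized for instance by the pair E–C via E – B – C. So the diameter is 2.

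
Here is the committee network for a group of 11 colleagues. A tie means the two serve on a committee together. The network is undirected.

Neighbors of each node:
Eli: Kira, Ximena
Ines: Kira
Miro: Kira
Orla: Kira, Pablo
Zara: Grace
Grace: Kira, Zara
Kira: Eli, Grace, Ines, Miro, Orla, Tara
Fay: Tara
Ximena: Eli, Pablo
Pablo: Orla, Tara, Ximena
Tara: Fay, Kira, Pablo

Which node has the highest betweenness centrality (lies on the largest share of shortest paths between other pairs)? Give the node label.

Unnormalized betweenness of each node: Eli:5, Fay:0, Grace:9, Ines:0, Kira:33, Miro:0, Orla:5/2, Pablo:4, Tara:23/2, Ximena:1, Zara:0.
Kira has the largest value, 33, making it the main broker — the node through which the most shortest paths run.

Kira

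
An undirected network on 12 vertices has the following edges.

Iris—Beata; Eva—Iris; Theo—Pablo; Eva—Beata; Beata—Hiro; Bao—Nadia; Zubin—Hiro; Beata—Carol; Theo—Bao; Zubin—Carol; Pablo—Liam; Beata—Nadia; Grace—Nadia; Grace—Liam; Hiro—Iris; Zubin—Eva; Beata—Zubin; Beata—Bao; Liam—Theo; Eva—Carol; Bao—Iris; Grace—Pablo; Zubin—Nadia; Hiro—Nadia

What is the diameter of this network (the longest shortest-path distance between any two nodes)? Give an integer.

Eccentricity of each node (its greatest distance to any other): Bao:2, Beata:3, Carol:4, Eva:4, Grace:3, Hiro:3, Iris:3, Liam:4, Nadia:2, Pablo:4, Theo:3, Zubin:3.
The maximum eccentricity is 4, realized for instance by the pair Carol–Pablo via Carol – Beata – Bao – Theo – Pablo. So the diameter is 4.

4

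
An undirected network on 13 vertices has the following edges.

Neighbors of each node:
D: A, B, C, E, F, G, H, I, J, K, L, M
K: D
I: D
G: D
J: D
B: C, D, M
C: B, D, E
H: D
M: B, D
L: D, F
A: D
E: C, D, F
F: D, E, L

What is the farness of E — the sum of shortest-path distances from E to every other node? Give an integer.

Distances from E: A:2, B:2, C:1, D:1, F:1, G:2, H:2, I:2, J:2, K:2, L:2, M:2.
Sum = 2 + 2 + 1 + 1 + 1 + 2 + 2 + 2 + 2 + 2 + 2 + 2 = 21.

21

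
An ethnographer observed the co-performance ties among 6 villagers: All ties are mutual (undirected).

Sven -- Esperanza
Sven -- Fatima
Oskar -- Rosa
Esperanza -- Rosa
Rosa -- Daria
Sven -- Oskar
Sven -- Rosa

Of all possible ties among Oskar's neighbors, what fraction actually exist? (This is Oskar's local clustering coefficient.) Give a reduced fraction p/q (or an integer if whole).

Oskar's neighbors: Rosa and Sven (k = 2).
Possible neighbor pairs: C(2,2) = 1. Edges among them: Rosa–Sven → e = 1.
Clustering(Oskar) = 1/1.

1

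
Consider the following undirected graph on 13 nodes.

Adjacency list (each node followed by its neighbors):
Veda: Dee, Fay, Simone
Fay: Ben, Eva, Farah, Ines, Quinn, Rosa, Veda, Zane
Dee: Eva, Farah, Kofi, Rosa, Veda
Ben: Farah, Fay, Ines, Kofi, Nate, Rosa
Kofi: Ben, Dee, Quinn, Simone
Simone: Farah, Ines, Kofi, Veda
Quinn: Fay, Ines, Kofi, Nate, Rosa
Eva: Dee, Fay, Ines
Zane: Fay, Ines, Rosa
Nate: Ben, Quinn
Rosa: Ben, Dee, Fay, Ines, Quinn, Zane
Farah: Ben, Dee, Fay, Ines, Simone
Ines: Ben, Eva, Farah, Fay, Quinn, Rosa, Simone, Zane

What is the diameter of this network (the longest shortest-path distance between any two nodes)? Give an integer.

3

Eccentricity of each node (its greatest distance to any other): Ben:2, Dee:3, Eva:3, Farah:2, Fay:2, Ines:2, Kofi:3, Nate:3, Quinn:2, Rosa:2, Simone:3, Veda:3, Zane:3.
The maximum eccentricity is 3, realized for instance by the pair Dee–Nate via Dee – Rosa – Ben – Nate. So the diameter is 3.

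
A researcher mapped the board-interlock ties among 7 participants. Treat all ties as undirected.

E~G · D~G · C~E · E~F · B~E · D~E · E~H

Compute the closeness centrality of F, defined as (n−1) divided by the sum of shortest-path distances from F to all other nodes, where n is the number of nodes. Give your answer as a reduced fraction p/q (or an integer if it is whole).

Distances from F: B:2, C:2, D:2, E:1, G:2, H:2. Sum = 11.
n = 7, so closeness = 6/11.

6/11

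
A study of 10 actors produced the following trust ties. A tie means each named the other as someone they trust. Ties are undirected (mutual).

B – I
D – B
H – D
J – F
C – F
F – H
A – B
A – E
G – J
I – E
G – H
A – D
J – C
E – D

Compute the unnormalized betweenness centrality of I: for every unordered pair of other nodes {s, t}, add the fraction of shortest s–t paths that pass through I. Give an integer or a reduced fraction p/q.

1/3

Pairs whose geodesics pass through I — E–B: 1/3.
All other pairs contribute 0.
Summing the contributions gives betweenness(I) = 1/3.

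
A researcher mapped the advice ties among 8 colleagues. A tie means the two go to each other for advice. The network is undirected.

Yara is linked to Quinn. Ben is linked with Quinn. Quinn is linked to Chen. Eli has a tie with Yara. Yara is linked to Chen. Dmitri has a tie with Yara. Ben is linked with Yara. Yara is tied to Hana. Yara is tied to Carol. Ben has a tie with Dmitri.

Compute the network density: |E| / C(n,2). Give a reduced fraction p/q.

5/14

There are 10 edges and 8 nodes, so the maximum possible is C(8,2) = 28.
Density = 10/28 = 5/14.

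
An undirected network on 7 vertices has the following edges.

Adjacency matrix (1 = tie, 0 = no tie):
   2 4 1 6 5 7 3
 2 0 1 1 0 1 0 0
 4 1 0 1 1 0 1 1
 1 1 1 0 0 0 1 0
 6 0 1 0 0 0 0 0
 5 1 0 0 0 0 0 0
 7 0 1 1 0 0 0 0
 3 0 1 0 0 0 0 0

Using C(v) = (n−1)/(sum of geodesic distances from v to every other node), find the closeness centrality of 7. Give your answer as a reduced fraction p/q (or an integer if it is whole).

6/11

Distances from 7: 1:1, 2:2, 3:2, 4:1, 5:3, 6:2. Sum = 11.
n = 7, so closeness = 6/11.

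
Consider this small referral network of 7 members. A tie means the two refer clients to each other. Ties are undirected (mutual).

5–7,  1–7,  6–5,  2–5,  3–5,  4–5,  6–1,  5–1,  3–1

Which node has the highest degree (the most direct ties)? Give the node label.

5

Degrees — 1:4, 2:1, 3:2, 4:1, 5:6, 6:2, 7:2.
The maximum is 6, attained only by 5.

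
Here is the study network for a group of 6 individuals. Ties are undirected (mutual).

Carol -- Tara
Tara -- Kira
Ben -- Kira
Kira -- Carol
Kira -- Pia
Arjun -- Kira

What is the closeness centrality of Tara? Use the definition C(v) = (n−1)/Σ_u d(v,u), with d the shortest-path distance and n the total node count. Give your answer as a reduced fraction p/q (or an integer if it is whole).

5/8

Distances from Tara: Arjun:2, Ben:2, Carol:1, Kira:1, Pia:2. Sum = 8.
n = 6, so closeness = 5/8.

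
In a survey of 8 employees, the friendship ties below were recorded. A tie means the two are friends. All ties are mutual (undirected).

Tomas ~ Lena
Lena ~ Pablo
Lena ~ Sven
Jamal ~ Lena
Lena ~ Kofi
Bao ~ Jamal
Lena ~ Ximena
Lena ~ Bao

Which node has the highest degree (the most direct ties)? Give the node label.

Degrees — Bao:2, Jamal:2, Kofi:1, Lena:7, Pablo:1, Sven:1, Tomas:1, Ximena:1.
The maximum is 7, attained only by Lena.

Lena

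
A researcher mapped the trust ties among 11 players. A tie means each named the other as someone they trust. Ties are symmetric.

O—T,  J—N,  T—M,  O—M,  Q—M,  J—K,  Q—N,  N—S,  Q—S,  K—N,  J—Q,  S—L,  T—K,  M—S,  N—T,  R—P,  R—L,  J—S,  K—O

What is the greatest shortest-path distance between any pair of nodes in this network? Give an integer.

Eccentricity of each node (its greatest distance to any other): J:4, K:5, L:3, M:4, N:4, O:5, P:5, Q:4, R:4, S:3, T:5.
The maximum eccentricity is 5, realized for instance by the pair T–P via T – M – S – L – R – P. So the diameter is 5.

5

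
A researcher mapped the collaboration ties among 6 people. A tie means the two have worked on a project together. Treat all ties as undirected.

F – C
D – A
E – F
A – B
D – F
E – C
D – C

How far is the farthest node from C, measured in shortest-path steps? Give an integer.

3

Distances from C: A:2, B:3, D:1, E:1, F:1.
The largest is 3 (to B), so the eccentricity of C is 3.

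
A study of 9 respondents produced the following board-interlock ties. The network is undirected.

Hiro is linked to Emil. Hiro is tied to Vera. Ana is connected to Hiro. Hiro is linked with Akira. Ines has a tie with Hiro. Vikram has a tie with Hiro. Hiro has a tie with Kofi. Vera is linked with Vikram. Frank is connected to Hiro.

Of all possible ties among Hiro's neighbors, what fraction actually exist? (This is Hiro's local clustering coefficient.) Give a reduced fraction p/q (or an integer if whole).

Hiro's neighbors: Akira, Ana, Emil, Frank, Ines, Kofi, Vera, and Vikram (k = 8).
Possible neighbor pairs: C(8,2) = 28. Edges among them: Vera–Vikram → e = 1.
Clustering(Hiro) = 1/28.

1/28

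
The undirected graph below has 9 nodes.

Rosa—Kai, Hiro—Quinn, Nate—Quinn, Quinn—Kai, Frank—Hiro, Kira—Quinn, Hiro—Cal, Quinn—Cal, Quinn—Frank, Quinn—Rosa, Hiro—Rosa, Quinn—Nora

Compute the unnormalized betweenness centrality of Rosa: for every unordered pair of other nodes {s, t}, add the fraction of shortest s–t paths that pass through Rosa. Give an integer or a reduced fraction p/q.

Pairs whose geodesics pass through Rosa — Kai–Hiro: 1/2.
All other pairs contribute 0.
Summing the contributions gives betweenness(Rosa) = 1/2.

1/2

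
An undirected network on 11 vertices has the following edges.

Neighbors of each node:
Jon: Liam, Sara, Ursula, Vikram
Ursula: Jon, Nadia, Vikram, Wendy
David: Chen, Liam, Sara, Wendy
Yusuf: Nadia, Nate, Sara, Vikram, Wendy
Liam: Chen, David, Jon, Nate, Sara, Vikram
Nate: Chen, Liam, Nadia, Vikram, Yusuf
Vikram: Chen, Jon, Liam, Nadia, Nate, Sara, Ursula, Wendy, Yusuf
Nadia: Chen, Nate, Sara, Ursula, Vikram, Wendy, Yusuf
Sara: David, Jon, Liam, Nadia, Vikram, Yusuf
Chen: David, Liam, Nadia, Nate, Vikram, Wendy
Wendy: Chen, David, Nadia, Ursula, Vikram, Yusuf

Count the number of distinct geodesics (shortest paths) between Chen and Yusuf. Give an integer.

4

The shortest distance is 2. The length-2 paths are: Chen–Vikram–Yusuf; Chen–Wendy–Yusuf; Chen–Nadia–Yusuf; Chen–Nate–Yusuf.
That gives 4 distinct shortest paths.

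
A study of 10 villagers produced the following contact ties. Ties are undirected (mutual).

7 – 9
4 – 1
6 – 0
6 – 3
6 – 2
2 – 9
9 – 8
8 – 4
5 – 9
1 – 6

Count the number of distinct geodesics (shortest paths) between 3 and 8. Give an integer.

2

The shortest distance is 4. The length-4 paths are: 3–6–1–4–8; 3–6–2–9–8.
That gives 2 distinct shortest paths.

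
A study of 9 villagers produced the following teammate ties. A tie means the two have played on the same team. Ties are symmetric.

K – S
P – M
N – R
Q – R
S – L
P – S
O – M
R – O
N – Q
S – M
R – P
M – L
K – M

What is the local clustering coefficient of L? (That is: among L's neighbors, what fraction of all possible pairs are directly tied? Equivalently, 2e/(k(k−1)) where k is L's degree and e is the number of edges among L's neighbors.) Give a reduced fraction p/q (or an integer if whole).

1

L's neighbors: M and S (k = 2).
Possible neighbor pairs: C(2,2) = 1. Edges among them: M–S → e = 1.
Clustering(L) = 1/1.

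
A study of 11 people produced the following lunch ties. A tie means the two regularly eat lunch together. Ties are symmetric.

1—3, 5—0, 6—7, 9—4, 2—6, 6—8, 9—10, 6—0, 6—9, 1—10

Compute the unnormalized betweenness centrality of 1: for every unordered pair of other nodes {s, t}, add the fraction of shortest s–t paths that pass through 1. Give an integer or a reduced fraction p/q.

9

Pairs whose geodesics pass through 1 — 4–3: 1; 5–3: 1; 9–3: 1; 6–3: 1; 8–3: 1; 10–3: 1; 3–2: 1; 3–0: 1; 3–7: 1.
All other pairs contribute 0.
Summing the contributions gives betweenness(1) = 9.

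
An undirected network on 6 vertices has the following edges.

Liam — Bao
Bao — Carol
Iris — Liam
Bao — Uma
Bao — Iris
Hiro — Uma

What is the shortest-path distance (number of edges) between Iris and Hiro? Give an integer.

One shortest route is Iris – Bao – Uma – Hiro, which uses 3 edges, and at distance 2 from Iris we only reach {Carol, Uma}, which does not include Hiro. So d(Iris,Hiro) = 3.

3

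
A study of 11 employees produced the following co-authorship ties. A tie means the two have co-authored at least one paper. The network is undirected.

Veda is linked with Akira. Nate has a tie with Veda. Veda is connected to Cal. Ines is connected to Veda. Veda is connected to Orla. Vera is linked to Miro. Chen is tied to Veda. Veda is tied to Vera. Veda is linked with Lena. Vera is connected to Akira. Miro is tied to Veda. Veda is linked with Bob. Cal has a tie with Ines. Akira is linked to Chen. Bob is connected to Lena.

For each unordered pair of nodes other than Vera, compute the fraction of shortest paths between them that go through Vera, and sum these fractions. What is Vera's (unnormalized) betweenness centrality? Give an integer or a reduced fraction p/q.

Pairs whose geodesics pass through Vera — Akira–Miro: 1/2.
All other pairs contribute 0.
Summing the contributions gives betweenness(Vera) = 1/2.

1/2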